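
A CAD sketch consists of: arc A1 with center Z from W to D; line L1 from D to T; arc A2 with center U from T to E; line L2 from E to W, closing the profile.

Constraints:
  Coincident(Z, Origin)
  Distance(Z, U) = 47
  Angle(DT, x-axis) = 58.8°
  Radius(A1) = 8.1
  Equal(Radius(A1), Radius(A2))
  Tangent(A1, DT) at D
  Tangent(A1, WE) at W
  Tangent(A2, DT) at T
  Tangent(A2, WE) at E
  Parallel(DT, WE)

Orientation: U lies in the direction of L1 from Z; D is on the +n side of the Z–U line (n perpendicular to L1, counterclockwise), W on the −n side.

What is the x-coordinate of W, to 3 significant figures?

6.93

Z is at the origin and U lies 47.0 along u from Z, so U = 47.0·u = (24.3, 40.2). Tangency of A1 to both parallel lines with radius 8.1 puts D and W at Z ± 8.1·n: D = (-6.93, 4.20), W = (6.93, -4.20). So W.x = 6.93.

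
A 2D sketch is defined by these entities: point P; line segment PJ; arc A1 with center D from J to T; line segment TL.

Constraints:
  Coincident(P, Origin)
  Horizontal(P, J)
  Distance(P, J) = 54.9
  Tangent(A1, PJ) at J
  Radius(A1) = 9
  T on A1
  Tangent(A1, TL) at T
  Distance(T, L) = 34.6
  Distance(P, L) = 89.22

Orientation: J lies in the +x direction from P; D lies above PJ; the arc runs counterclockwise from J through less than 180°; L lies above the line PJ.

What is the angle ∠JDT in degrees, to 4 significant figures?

49.50°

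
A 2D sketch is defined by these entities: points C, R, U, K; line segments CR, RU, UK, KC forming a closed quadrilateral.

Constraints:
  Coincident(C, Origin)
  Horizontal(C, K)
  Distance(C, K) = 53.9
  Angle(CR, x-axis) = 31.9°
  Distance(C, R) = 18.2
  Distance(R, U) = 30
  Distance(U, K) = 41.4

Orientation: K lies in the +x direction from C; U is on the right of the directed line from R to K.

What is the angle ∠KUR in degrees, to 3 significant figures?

65.2°

Checks: |RU| = 30.00 ✓; |UK| = 41.40 ✓.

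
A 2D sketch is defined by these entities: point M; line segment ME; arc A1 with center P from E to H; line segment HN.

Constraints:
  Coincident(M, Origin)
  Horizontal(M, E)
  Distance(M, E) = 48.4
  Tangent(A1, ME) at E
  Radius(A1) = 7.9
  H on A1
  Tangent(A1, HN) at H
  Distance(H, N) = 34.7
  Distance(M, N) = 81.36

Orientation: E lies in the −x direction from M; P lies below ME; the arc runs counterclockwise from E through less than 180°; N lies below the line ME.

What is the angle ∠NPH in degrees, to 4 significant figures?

77.17°

Checks: M.y = 0.00, E.y = 0.00 ✓; |PH| = 7.900 ✓; ∠(PH, HN) = 90.00° ✓; |HN| = 34.70 ✓; |MN| = 81.36 ✓.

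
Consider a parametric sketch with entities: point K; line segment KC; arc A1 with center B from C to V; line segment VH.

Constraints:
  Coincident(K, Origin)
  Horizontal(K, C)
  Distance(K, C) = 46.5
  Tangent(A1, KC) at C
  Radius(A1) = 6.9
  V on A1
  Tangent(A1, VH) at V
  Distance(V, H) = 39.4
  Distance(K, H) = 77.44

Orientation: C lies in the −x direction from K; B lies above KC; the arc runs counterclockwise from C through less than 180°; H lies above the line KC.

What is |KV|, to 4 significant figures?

42.46

K is at the origin; KC is horizontal with |KC| = 46.5 and C on the −x side, so C = (-46.50, 0.000). The tangent condition forces BC to be normal to KC, so B = C + (0, 6.9) = (-46.50, 6.900). Since BV ⟂ VH (tangency), |BH| = √(6.9² + 39.4²) = 40.00 regardless of where V sits on A1. So H lies on both circle(K, 77.44) and circle(B, 40.00); the above-KC intersection is H = (-64.73, 42.50). V is the foot of the tangent from H: V = (-40.99, 11.06).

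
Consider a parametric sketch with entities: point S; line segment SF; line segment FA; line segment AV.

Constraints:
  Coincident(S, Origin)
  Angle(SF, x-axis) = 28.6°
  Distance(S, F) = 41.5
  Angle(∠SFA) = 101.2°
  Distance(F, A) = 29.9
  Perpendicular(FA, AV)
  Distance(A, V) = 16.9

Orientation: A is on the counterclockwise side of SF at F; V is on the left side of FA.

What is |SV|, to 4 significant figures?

44.81

S is at the origin; SF runs at 28.6° with length 41.5, so F = 41.5·(cos 28.6°, sin 28.6°) = (36.44, 19.87). ∠SFA = 101.2°, so FA runs at 28.6° + (180° − 101.2°) = 107.4° from the x-axis; with |FA| = 29.9, A = F + 29.9·(cos 107.4°, sin 107.4°) = (27.49, 48.40). The perpendicularity gives AV at right angles to FA; with |AV| = 16.9 on the left of FA, V = A + 16.9·(-0.9542, -0.2990) = (11.37, 43.34). Then |SV| = |V − S| = 44.81.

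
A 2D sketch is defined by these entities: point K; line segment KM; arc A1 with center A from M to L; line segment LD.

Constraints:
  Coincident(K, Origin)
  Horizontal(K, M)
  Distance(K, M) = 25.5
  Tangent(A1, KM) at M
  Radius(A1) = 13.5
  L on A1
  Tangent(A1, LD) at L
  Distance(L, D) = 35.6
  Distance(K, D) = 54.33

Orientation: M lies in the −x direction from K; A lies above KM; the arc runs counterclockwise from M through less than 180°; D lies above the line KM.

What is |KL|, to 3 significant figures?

20.1

K is at the origin; K and M share the same y with |KM| = 25.5 and M on the −x side, so M = (-25.5, 0.00). Tangency of A1 to KM means the radius AM is perpendicular to KM, so A = M + (0, 13.5) = (-25.5, 13.5). Since AL ⟂ LD (tangency), |AD| = √(13.5² + 35.6²) = 38.1 regardless of where L sits on A1. So D lies on both circle(K, 54.33) and circle(A, 38.1); the above-KM intersection is D = (-18.8, 51.0). L is the foot of the tangent from D: L = (-12.2, 16.0).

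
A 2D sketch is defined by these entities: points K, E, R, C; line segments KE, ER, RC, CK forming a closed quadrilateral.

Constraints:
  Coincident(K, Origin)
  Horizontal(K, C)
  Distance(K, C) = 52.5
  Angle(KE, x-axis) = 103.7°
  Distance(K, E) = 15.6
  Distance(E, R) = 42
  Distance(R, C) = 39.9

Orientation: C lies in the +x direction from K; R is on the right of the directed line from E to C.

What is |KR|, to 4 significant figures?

27.58

K is at the origin; K and C share the same y with |KC| = 52.5 and C in +x, so C = (52.5, 0). KE runs at 103.7° with |KE| = 15.6, so E = (-3.695, 15.16). R is determined by |ER| = 42.0 and |RC| = 39.9 together: it lies at the intersection of circle(E, 42.0) and circle(C, 39.9). With |EC| = 58.20, the foot of the radical line on EC is 30.58 from E and the perpendicular offset is √(42.0² − 30.58²) = 28.79. Taking the right-of-EC solution: R = (18.33, -20.60).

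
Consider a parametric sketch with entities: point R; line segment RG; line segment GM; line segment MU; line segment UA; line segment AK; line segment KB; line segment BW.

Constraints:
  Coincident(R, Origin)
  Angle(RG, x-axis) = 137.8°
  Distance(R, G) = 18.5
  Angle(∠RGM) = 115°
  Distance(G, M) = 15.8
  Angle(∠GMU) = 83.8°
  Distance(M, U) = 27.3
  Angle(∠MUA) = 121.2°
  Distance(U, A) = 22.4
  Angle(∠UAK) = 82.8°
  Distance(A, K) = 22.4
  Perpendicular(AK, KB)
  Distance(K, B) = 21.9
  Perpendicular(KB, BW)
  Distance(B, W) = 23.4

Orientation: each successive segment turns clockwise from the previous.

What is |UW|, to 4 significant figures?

3.821

R is at the origin; RG runs at 137.8° with length 18.5, so G = (-13.70, 12.43). ∠RGM = 115.0° gives GM at 72.80° from the x-axis; with |GM| = 15.8, M = (-9.033, 27.52). ∠GMU = 83.8° gives MU at -23.40° from the x-axis; with |MU| = 27.3, U = (16.02, 16.68). ∠MUA = 121.2° gives UA at -82.20° from the x-axis; with |UA| = 22.4, A = (19.06, -5.515). ∠UAK = 82.8° gives AK at -179.4° from the x-axis; with |AK| = 22.4, K = (-3.337, -5.749). AK ⟂ KB, so KB runs at 90.60°; with |KB| = 21.9, B = (-3.566, 16.15). The perpendicularity gives BW at right angles to KB, so BW runs at 0.6000°; with |BW| = 23.4, W = (19.83, 16.39). Then |UW| = |W − U| = 3.821.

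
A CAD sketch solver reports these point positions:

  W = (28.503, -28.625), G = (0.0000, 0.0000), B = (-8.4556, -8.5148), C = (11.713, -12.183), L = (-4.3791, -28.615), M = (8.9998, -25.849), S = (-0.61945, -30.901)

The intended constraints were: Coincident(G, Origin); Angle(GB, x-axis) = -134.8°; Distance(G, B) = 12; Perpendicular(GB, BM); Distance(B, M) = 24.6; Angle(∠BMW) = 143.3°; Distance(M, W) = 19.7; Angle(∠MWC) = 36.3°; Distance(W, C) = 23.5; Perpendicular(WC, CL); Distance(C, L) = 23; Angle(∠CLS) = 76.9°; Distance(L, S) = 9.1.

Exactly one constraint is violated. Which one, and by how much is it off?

Distance(L, S) = 9.1 — off by 4.70.

G = (0.00, 0.00) ✓; GB at -134.8° ✓; |GB| = 12.00 ✓; ∠(GB, BM) = 90.00° ✓; |BM| = 24.60 ✓; ∠BMW = 143.3° ✓; |MW| = 19.70 ✓; ∠MWC = 36.30° ✓; |WC| = 23.50 ✓; ∠(WC, CL) = 90.00° ✓; |CL| = 23.00 ✓; ∠CLS = 76.90° ✓; |LS| = 4.400 ✗.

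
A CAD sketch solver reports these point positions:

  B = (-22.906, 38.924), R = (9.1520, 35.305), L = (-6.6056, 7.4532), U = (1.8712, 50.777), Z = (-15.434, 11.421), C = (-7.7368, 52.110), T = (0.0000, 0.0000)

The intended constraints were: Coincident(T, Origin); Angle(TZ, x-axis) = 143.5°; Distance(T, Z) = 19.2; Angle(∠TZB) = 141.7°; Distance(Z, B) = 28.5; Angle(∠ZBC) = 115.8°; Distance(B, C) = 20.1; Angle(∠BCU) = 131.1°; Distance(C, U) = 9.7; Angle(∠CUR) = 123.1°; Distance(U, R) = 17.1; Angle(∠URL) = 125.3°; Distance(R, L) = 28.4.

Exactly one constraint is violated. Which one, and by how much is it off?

Distance(R, L) = 28.4 — off by 3.60.

T = (0.00, 0.00) ✓; TZ at 143.5° ✓; |TZ| = 19.20 ✓; ∠TZB = 141.7° ✓; |ZB| = 28.50 ✓; ∠ZBC = 115.8° ✓; |BC| = 20.10 ✓; ∠BCU = 131.1° ✓; |CU| = 9.700 ✓; ∠CUR = 123.1° ✓; |UR| = 17.10 ✓; ∠URL = 125.3° ✓; |RL| = 32.00 ✗.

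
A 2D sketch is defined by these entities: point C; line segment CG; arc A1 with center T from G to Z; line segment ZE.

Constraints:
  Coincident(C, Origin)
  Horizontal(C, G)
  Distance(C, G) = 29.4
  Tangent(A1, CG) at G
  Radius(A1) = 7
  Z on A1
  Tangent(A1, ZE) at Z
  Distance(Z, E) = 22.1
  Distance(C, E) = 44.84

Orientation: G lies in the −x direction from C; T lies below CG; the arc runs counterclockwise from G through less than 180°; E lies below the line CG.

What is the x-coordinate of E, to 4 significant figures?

-33.49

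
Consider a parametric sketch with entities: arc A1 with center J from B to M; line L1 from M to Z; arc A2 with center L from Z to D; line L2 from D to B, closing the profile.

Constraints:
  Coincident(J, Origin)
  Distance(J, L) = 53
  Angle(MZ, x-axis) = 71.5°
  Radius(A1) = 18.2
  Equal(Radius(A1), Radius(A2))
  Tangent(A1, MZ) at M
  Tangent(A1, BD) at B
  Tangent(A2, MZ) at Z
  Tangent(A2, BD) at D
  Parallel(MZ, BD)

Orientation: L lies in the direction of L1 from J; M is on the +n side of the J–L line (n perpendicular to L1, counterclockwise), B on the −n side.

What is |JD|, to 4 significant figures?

56.04

Tangency of A1 to both parallel lines with radius 18.2 puts M and B at J ± 18.2·n: M = (-17.26, 5.775), B = (17.26, -5.775). Equal radii place Z and D the same way about L: Z = L + 18.2·n = (-0.4423, 56.04), D = L − 18.2·n = (34.08, 44.49). Then |JD| = |D − J| = 56.04.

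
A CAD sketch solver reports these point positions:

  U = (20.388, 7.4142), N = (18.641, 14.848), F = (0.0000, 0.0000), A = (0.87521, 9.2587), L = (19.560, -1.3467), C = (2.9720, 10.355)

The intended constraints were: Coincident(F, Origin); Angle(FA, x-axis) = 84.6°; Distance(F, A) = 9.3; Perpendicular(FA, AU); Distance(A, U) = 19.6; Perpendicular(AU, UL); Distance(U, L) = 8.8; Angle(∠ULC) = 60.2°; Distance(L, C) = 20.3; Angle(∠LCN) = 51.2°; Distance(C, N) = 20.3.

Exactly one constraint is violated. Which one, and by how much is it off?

Distance(C, N) = 20.3 — off by 4.00.

F = (0.00, 0.00) ✓; FA at 84.60° ✓; |FA| = 9.300 ✓; ∠(FA, AU) = 90.00° ✓; |AU| = 19.60 ✓; ∠(AU, UL) = 90.00° ✓; |UL| = 8.800 ✓; ∠ULC = 60.20° ✓; |LC| = 20.30 ✓; ∠LCN = 51.20° ✓; |CN| = 16.30 ✗.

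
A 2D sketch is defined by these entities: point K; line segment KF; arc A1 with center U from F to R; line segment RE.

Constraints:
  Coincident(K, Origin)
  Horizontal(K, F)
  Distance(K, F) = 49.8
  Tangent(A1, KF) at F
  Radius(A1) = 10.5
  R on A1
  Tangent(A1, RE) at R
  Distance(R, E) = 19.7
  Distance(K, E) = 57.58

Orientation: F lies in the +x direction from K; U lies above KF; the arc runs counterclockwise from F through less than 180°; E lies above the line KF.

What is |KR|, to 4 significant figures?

60.74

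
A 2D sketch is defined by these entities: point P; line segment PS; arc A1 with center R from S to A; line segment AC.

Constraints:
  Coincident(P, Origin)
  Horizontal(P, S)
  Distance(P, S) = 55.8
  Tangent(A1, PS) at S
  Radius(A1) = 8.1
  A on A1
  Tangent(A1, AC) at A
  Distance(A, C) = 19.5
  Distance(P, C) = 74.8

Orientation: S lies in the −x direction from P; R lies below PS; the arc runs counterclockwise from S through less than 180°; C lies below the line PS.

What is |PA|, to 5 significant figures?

63.314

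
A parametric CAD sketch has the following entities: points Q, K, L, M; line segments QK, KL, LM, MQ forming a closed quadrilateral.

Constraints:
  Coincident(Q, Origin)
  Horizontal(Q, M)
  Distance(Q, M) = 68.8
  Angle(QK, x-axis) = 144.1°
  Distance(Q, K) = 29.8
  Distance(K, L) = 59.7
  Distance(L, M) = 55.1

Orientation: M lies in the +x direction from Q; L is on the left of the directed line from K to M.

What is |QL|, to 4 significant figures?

50.79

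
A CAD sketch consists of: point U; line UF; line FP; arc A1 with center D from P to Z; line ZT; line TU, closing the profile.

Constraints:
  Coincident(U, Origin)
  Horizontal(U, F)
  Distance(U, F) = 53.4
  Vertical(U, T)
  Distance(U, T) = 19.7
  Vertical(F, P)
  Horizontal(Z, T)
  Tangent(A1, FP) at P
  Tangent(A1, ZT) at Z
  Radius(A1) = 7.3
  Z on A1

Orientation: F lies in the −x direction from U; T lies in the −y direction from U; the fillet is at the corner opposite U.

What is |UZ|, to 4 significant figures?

50.13

The virtual corner opposite U is at (-53.40, -19.70). Tangency of A1 to FP means the radius DP is perpendicular to FP and tangency of A1 to ZT means the radius DZ is perpendicular to ZT, with radius 7.3, so the center D sits 7.3 in from both sides at D = (-46.10, -12.40). That places the tangent points at P = (-53.40, -12.40) on FP and Z = (-46.10, -19.70) on ZT. Then |UZ| = |Z − U| = 50.13.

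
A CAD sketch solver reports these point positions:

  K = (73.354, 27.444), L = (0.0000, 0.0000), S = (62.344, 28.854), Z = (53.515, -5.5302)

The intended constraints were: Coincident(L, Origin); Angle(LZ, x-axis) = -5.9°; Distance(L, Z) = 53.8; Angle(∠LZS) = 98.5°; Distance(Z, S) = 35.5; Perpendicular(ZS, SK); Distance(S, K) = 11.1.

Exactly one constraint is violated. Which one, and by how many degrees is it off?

Perpendicular(ZS, SK) — off by 7.10°.

L = (0.00, 0.00) ✓; LZ at -5.900° ✓; |LZ| = 53.80 ✓; ∠LZS = 98.50° ✓; |ZS| = 35.50 ✓; ∠(ZS, SK) = 82.90° ✗; |SK| = 11.10 ✓.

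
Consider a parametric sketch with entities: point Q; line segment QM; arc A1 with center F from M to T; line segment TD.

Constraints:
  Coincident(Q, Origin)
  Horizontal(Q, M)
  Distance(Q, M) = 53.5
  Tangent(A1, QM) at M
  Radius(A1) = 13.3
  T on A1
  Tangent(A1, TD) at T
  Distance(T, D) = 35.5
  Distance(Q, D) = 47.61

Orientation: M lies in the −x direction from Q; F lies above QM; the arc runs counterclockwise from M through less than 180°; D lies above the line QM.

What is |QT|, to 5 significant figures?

42.171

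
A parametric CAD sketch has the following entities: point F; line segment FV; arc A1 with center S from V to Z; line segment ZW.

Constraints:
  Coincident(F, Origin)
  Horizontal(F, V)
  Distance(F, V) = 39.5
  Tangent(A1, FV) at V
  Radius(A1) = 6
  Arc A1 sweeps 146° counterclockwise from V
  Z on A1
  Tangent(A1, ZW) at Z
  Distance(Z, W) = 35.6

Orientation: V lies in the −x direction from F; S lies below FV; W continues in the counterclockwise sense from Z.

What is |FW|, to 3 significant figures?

33.6

F is at the origin; FV is horizontal with |FV| = 39.5 and V on the −x side, so V = (-39.5, 0.00). Since A1 is tangent to FV there, SV ⟂ FV, so S = V + (0, -6) = (-39.5, -6.00). On A1, V sits at bearing 90° from S; a 146° counterclockwise sweep puts Z at bearing 236°, so Z = S + 6.0·(cos 236°, sin 236°) = (-42.9, -11.0). Tangency of A1 to ZW means the radius SZ is perpendicular to ZW, so ZW runs along (−sin 236°, cos 236°); with |ZW| = 35.6, W = (-13.3, -30.9). Then |FW| = |W − F| = 33.6.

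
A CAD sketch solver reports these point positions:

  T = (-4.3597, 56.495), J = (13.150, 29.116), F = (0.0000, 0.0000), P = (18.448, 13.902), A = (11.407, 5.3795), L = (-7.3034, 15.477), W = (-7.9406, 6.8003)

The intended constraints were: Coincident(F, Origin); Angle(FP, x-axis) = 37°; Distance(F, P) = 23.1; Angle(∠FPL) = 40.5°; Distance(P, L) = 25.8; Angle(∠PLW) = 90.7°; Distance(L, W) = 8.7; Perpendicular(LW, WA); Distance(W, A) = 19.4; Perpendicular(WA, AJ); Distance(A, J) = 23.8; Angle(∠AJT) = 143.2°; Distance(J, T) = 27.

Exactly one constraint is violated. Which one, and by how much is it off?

Distance(J, T) = 27 — off by 5.50.

F = (0.00, 0.00) ✓; FP at 37.00° ✓; |FP| = 23.10 ✓; ∠FPL = 40.50° ✓; |PL| = 25.80 ✓; ∠PLW = 90.70° ✓; |LW| = 8.700 ✓; ∠(LW, WA) = 90.00° ✓; |WA| = 19.40 ✓; ∠(WA, AJ) = 90.00° ✓; |AJ| = 23.80 ✓; ∠AJT = 143.2° ✓; |JT| = 32.50 ✗.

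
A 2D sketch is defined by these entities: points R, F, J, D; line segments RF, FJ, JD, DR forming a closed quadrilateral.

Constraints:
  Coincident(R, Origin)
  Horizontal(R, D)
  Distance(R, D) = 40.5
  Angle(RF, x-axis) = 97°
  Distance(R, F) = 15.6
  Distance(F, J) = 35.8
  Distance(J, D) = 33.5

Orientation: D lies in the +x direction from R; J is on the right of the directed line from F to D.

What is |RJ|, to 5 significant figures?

21.214

Checks: |FJ| = 35.80 ✓; |JD| = 33.50 ✓.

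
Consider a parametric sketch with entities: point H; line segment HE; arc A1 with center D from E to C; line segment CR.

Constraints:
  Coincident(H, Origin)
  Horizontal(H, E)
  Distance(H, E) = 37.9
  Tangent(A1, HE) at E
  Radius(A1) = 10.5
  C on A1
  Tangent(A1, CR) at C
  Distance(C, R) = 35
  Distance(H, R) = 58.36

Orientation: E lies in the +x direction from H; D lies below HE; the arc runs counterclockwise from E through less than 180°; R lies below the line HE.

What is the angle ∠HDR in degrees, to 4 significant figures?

100.5°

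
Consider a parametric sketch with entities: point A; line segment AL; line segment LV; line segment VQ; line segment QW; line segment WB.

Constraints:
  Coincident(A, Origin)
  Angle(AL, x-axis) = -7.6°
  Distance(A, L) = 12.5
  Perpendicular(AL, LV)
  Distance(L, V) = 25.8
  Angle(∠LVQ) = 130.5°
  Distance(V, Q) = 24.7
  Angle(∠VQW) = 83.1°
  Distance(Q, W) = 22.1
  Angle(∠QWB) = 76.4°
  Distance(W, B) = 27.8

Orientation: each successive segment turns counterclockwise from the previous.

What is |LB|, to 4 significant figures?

14.76

∠VQW = 83.1° gives QW at -131.2° from the x-axis; with |QW| = 22.1, W = (-15.25, 25.68). ∠QWB = 76.4° gives WB at -27.60° from the x-axis; with |WB| = 27.8, B = (9.386, 12.80). Then |LB| = |B − L| = 14.76.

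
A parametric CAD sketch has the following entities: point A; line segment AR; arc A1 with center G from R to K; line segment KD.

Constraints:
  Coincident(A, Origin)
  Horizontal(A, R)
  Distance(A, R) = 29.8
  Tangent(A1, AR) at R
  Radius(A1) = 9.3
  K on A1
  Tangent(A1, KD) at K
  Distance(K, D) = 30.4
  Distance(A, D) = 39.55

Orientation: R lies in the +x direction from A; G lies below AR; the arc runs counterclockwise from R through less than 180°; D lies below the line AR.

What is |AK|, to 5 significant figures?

21.963

A is at the origin; A and R share the same y with |AR| = 29.8 and R on the +x side, so R = (29.800, 0.0000). Tangency of A1 to AR means the radius GR is perpendicular to AR, so G = R + (0, -9.3) = (29.800, -9.3000). Since GK ⟂ KD (tangency), |GD| = √(9.3² + 30.4²) = 31.791 regardless of where K sits on A1. So D lies on both circle(A, 39.55) and circle(G, 31.791); the below-AR intersection is D = (14.108, -36.948). K is the foot of the tangent from D: K = (20.723, -7.2764).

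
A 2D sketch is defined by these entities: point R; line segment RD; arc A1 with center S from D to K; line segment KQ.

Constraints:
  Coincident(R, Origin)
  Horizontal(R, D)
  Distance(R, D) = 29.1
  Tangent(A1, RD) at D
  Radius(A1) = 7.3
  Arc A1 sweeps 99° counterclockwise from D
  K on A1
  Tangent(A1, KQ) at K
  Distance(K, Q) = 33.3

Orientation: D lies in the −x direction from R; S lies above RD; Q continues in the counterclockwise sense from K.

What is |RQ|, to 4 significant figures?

49.42

R is at the origin; RD is horizontal with |RD| = 29.1 and D on the −x side, so D = (-29.10, 0.000). The tangent condition forces SD to be normal to RD, so S = D + (0, 7.3) = (-29.10, 7.300). On A1, D sits at bearing -90° from S; a 99° counterclockwise sweep puts K at bearing 9°, so K = S + 7.3·(cos 9°, sin 9°) = (-21.89, 8.442). Tangency of A1 to KQ means the radius SK is perpendicular to KQ, so KQ runs along (−sin 9°, cos 9°); with |KQ| = 33.3, Q = (-27.10, 41.33). Then |RQ| = |Q − R| = 49.42.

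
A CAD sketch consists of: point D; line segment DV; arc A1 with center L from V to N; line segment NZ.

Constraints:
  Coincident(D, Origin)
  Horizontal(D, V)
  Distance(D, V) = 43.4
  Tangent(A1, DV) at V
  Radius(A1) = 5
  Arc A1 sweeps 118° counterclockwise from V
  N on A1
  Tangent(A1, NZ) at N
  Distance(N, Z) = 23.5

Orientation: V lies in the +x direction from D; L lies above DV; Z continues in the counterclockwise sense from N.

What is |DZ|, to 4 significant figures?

46.29

On A1, V sits at bearing -90° from L; a 118° counterclockwise sweep puts N at bearing 28°, so N = L + 5.0·(cos 28°, sin 28°) = (47.81, 7.347). A1 meets NZ tangentially, so LN is at right angles to NZ, so NZ runs along (−sin 28°, cos 28°); with |NZ| = 23.5, Z = (36.78, 28.10). Then |DZ| = |Z − D| = 46.29.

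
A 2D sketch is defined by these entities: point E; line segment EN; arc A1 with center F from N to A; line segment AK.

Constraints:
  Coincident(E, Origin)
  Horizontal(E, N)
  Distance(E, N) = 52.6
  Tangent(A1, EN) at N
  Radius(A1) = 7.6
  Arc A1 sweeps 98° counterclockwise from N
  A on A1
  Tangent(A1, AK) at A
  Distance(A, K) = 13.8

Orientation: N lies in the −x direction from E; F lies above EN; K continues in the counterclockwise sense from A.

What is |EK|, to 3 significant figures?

52.0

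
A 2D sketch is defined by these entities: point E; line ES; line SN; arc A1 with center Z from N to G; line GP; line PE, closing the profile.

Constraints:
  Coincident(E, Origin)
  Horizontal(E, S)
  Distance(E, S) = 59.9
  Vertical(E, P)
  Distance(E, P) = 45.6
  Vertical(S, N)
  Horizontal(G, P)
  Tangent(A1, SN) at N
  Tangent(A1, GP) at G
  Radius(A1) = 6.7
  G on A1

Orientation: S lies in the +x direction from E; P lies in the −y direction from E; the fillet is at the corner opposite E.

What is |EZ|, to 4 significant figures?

65.90

E is at the origin; E and S share the same y with |ES| = 59.9 and S on the +x side, so S = (59.90, 0.000). E and P share the same x with |EP| = 45.6 and P on the −y side, so P = (0.000, -45.60). The virtual corner opposite E is at (59.90, -45.60). Tangency of A1 to SN means the radius ZN is perpendicular to SN and the tangent condition forces ZG to be normal to GP, with radius 6.7, so the center Z sits 6.7 in from both sides at Z = (53.20, -38.90). Then |EZ| = |Z − E| = 65.90.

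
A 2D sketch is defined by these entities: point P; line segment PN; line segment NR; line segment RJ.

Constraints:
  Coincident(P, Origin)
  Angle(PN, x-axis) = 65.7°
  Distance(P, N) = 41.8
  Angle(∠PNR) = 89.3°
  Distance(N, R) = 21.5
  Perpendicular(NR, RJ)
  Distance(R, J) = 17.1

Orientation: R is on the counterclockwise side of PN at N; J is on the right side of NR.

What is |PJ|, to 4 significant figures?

62.53

P is at the origin; PN runs at 65.7° with length 41.8, so N = 41.8·(cos 65.7°, sin 65.7°) = (17.20, 38.10). ∠PNR = 89.3°, so NR runs at 65.7° + (180° − 89.3°) = 156.4° from the x-axis; with |NR| = 21.5, R = N + 21.5·(cos 156.4°, sin 156.4°) = (-2.500, 46.70). NR is perpendicular to RJ; with |RJ| = 17.1 on the right of NR, J = R + 17.1·(0.4003, 0.9164) = (4.345, 62.37). Then |PJ| = |J − P| = 62.53.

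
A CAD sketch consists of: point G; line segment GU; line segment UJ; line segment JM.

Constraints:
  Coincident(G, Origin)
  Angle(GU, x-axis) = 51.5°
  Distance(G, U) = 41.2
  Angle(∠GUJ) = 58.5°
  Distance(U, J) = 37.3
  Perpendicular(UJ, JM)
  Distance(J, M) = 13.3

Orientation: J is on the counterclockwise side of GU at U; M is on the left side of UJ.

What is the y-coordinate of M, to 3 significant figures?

23.6

G is at the origin; GU runs at 51.5° with length 41.2, so U = 41.2·(cos 51.5°, sin 51.5°) = (25.6, 32.2). ∠GUJ = 58.5°, so UJ runs at 51.5° + (180° − 58.5°) = 173° from the x-axis; with |UJ| = 37.3, J = U + 37.3·(cos 173°, sin 173°) = (-11.4, 36.8). The perpendicularity gives JM at right angles to UJ; with |JM| = 13.3 on the left of UJ, M = J + 13.3·(-0.122, -0.993) = (-13.0, 23.6). So M.y = 23.6.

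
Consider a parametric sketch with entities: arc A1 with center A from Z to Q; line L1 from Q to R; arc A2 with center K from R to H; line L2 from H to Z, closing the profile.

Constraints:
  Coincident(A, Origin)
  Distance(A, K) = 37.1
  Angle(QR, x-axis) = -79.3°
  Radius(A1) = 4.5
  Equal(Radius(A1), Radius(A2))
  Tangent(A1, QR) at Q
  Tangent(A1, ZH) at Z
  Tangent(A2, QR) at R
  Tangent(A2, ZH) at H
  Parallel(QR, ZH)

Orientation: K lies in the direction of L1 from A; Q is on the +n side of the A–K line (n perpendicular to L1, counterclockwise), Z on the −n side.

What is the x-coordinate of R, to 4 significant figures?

11.31

The slot axis is L1's direction at -79.3°, so u = (cos -79.3°, sin -79.3°) = (0.1857, -0.9826) and n = (−sin -79.3°, cos -79.3°) = (0.9826, 0.1857). A is at the origin and K lies 37.1 along u from A, so K = 37.1·u = (6.888, -36.45). Tangency of A1 to both parallel lines with radius 4.5 puts Q and Z at A ± 4.5·n: Q = (4.422, 0.8355), Z = (-4.422, -0.8355). Equal radii place R and H the same way about K: R = K + 4.5·n = (11.31, -35.62), H = K − 4.5·n = (2.466, -37.29). So R.x = 11.31.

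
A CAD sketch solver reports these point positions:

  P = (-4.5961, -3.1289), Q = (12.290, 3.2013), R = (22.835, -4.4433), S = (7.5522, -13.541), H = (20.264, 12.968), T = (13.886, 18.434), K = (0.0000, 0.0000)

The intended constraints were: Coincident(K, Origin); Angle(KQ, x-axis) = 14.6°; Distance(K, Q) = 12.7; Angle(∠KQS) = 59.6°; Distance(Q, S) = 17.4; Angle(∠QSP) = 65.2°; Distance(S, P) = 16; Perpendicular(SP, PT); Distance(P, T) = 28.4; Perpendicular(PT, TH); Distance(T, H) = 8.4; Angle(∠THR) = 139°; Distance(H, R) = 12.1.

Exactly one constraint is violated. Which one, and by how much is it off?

Distance(H, R) = 12.1 — off by 5.50.

K = (0.00, 0.00) ✓; KQ at 14.60° ✓; |KQ| = 12.70 ✓; ∠KQS = 59.60° ✓; |QS| = 17.40 ✓; ∠QSP = 65.20° ✓; |SP| = 16.00 ✓; ∠(SP, PT) = 90.00° ✓; |PT| = 28.40 ✓; ∠(PT, TH) = 90.00° ✓; |TH| = 8.400 ✓; ∠THR = 139.0° ✓; |HR| = 17.60 ✗.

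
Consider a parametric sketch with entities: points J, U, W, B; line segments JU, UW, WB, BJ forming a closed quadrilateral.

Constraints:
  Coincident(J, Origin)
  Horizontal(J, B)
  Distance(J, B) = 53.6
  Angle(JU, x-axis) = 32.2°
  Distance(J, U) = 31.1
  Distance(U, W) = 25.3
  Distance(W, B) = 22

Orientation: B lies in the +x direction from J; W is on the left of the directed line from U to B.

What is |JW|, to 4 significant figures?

55.54

Checks: |UW| = 25.30 ✓; |WB| = 22.00 ✓.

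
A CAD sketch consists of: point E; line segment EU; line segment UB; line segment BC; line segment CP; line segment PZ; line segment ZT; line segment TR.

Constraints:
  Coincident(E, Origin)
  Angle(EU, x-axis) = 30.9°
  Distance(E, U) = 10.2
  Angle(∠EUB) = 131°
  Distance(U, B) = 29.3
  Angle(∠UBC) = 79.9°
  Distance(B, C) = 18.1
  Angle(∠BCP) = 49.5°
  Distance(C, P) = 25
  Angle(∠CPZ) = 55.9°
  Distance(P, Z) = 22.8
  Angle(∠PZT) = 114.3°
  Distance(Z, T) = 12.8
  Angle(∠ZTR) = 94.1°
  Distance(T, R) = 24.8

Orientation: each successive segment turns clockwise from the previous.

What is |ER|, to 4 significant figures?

28.75

∠PZT = 114.3° gives ZT at -78.50° from the x-axis; with |ZT| = 12.8, T = (43.75, -14.12). ∠ZTR = 94.1° gives TR at -164.4° from the x-axis; with |TR| = 24.8, R = (19.87, -20.79). Then |ER| = |R − E| = 28.75.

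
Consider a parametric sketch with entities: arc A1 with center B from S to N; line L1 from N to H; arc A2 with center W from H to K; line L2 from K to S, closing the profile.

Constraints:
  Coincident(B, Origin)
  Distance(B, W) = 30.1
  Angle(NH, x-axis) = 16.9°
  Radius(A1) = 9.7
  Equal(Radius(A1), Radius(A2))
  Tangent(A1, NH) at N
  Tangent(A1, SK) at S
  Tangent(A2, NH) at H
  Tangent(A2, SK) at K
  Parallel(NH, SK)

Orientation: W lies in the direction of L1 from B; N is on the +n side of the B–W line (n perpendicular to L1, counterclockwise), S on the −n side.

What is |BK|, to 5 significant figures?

31.624

The slot axis is L1's direction at 16.9°, so u = (cos 16.9°, sin 16.9°) = (0.95681, 0.29070) and n = (−sin 16.9°, cos 16.9°) = (-0.29070, 0.95681). B is at the origin and W lies 30.1 along u from B, so W = 30.1·u = (28.800, 8.7501). Tangency of A1 to both parallel lines with radius 9.7 puts N and S at B ± 9.7·n: N = (-2.8198, 9.2811), S = (2.8198, -9.2811). Equal radii place H and K the same way about W: H = W + 9.7·n = (25.980, 18.031), K = W − 9.7·n = (31.620, -0.53096). Then |BK| = |K − B| = 31.624.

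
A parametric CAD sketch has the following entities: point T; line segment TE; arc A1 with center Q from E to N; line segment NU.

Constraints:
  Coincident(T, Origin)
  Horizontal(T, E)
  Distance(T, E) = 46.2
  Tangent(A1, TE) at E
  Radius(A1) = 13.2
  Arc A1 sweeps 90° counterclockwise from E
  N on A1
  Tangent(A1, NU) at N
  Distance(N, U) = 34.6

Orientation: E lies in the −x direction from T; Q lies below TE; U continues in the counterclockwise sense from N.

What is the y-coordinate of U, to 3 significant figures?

-47.8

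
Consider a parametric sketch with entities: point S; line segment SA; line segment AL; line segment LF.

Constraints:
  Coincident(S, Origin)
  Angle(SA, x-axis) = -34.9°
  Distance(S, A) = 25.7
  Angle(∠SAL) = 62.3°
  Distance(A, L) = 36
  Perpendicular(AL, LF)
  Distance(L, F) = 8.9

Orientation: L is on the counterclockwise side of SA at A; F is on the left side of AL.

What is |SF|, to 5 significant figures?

27.758

S is at the origin; SA runs at -34.9° with length 25.7, so A = 25.7·(cos -34.9°, sin -34.9°) = (21.078, -14.704). ∠SAL = 62.3°, so AL runs at -34.9° + (180° − 62.3°) = 82.800° from the x-axis; with |AL| = 36.0, L = A + 36.0·(cos 82.800°, sin 82.800°) = (25.590, 21.012). AL is perpendicular to LF; with |LF| = 8.9 on the left of AL, F = L + 8.9·(-0.99211, 0.12533) = (16.760, 22.127). Then |SF| = |F − S| = 27.758.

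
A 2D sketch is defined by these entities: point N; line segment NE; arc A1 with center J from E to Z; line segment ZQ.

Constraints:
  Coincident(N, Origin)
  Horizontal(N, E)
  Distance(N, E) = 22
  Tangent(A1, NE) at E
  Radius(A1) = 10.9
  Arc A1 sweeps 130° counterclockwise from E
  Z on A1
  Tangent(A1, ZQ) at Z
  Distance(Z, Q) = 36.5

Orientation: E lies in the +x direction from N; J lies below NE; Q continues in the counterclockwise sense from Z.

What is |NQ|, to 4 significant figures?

59.00

N is at the origin; N and E share the same y with |NE| = 22.0 and E on the +x side, so E = (22.00, 0.000). A1 meets NE tangentially, so JE is at right angles to NE, so J = E + (0, -10.9) = (22.00, -10.90). On A1, E sits at bearing 90° from J; a 130° counterclockwise sweep puts Z at bearing 220°, so Z = J + 10.9·(cos 220°, sin 220°) = (13.65, -17.91). A1 meets ZQ tangentially, so JZ is at right angles to ZQ, so ZQ runs along (−sin 220°, cos 220°); with |ZQ| = 36.5, Q = (37.11, -45.87). Then |NQ| = |Q − N| = 59.00.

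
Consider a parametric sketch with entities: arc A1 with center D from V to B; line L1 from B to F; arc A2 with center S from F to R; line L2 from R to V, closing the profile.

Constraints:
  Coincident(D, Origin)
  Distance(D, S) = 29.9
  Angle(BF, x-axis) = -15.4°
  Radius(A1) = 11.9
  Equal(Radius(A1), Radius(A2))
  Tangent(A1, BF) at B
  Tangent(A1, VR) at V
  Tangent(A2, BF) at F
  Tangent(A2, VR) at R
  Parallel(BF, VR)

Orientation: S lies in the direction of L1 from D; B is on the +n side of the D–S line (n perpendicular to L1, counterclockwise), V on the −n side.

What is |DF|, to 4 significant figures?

32.18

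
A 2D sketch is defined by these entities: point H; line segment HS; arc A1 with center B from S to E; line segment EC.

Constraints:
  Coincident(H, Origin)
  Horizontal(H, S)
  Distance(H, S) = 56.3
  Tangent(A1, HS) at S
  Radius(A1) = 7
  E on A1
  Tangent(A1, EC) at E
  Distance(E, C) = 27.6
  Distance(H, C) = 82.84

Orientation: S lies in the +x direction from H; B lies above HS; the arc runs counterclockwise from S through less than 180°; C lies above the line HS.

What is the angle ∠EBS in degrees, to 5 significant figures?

50.052°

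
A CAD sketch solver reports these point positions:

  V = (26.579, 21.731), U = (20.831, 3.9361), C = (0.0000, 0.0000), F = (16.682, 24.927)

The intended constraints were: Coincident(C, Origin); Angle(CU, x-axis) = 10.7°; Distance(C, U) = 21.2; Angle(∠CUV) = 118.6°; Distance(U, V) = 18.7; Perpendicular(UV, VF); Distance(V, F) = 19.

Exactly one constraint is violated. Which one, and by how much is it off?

Distance(V, F) = 19 — off by 8.60.

C = (0.00, 0.00) ✓; CU at 10.70° ✓; |CU| = 21.20 ✓; ∠CUV = 118.6° ✓; |UV| = 18.70 ✓; ∠(UV, VF) = 90.00° ✓; |VF| = 10.40 ✗.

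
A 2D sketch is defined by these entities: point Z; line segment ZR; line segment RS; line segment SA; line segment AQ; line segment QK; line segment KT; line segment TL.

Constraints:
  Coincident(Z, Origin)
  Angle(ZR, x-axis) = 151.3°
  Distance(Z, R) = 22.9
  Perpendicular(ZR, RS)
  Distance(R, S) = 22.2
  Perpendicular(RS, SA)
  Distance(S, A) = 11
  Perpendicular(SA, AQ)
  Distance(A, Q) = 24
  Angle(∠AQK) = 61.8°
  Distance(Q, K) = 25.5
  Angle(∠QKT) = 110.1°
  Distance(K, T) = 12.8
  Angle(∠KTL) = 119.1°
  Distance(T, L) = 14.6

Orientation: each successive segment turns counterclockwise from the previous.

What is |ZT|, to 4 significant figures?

39.83

Z is at the origin; ZR runs at 151.3° with length 22.9, so R = (-20.09, 11.00). The perpendicularity gives RS at right angles to ZR, so RS runs at -118.7°; with |RS| = 22.2, S = (-30.75, -8.476). RS ⟂ SA, so SA runs at -28.70°; with |SA| = 11.0, A = (-21.10, -13.76). SA is perpendicular to AQ, so AQ runs at 61.30°; with |AQ| = 24.0, Q = (-9.574, 7.294). ∠AQK = 61.8° gives QK at 179.5° from the x-axis; with |QK| = 25.5, K = (-35.07, 7.516). ∠QKT = 110.1° gives KT at -110.6° from the x-axis; with |KT| = 12.8, T = (-39.58, -4.466). Then |ZT| = |T − Z| = 39.83.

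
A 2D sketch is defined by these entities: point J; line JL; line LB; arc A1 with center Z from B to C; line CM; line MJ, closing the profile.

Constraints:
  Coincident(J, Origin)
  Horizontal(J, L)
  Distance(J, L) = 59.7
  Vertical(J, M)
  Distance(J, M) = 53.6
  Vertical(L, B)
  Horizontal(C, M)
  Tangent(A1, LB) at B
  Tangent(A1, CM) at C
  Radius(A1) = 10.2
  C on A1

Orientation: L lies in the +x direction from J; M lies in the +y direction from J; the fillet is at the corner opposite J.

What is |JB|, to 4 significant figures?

73.81

J is at the origin; JL is horizontal with |JL| = 59.7 and L on the +x side, so L = (59.70, 0.000). JM is vertical with |JM| = 53.6 and M on the +y side, so M = (0.000, 53.60). The virtual corner opposite J is at (59.70, 53.60). A1 meets LB tangentially, so ZB is at right angles to LB and A1 meets CM tangentially, so ZC is at right angles to CM, with radius 10.2, so the center Z sits 10.2 in from both sides at Z = (49.50, 43.40). That places the tangent points at B = (59.70, 43.40) on LB and C = (49.50, 53.60) on CM. Then |JB| = |B − J| = 73.81.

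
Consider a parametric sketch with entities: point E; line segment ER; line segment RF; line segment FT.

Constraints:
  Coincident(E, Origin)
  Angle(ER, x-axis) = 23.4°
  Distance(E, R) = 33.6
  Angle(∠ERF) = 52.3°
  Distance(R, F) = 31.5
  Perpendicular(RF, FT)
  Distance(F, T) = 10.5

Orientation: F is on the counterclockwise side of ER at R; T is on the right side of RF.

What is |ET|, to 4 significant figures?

38.67

E is at the origin; ER runs at 23.4° with length 33.6, so R = 33.6·(cos 23.4°, sin 23.4°) = (30.84, 13.34). ∠ERF = 52.3°, so RF runs at 23.4° + (180° − 52.3°) = 151.1° from the x-axis; with |RF| = 31.5, F = R + 31.5·(cos 151.1°, sin 151.1°) = (3.259, 28.57). RF ⟂ FT; with |FT| = 10.5 on the right of RF, T = F + 10.5·(0.4833, 0.8755) = (8.334, 37.76). Then |ET| = |T − E| = 38.67.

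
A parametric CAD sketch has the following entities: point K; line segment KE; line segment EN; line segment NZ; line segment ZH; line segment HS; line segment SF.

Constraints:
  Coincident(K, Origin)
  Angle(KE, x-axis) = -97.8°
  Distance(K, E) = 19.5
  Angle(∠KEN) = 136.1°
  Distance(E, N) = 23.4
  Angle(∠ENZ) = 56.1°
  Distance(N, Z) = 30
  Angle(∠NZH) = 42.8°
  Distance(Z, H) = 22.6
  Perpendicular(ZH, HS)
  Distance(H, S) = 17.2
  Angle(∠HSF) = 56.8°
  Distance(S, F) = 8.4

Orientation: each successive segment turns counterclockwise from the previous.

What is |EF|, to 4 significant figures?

18.34

The perpendicularity gives HS at right angles to ZH, so HS runs at -62.80°; with |HS| = 17.2, S = (9.163, -35.66). ∠HSF = 56.8° gives SF at 60.40° from the x-axis; with |SF| = 8.4, F = (13.31, -28.36). Then |EF| = |F − E| = 18.34.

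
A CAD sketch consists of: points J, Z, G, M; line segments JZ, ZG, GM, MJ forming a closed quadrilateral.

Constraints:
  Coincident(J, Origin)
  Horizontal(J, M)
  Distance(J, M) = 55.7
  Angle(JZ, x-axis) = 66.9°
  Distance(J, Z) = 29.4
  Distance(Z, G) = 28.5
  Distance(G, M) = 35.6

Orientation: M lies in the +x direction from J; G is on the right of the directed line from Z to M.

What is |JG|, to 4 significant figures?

20.10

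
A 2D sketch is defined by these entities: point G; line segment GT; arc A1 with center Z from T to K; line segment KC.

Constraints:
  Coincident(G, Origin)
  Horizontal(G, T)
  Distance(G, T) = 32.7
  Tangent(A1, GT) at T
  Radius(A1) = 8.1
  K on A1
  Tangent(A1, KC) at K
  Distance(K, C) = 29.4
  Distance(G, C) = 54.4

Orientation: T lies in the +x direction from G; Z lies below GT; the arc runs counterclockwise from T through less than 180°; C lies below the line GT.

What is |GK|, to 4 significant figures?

28.11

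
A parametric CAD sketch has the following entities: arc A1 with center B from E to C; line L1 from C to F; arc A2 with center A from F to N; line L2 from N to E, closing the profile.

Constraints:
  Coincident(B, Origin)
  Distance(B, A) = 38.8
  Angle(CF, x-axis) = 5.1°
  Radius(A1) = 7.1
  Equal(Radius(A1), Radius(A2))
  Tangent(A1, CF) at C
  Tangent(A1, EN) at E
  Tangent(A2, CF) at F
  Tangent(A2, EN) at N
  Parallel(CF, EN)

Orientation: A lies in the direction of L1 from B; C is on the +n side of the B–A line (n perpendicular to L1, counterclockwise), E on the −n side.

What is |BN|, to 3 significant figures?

39.4

The slot axis is L1's direction at 5.1°, so u = (cos 5.1°, sin 5.1°) = (0.996, 0.0889) and n = (−sin 5.1°, cos 5.1°) = (-0.0889, 0.996). B is at the origin and A lies 38.8 along u from B, so A = 38.8·u = (38.6, 3.45). Tangency of A1 to both parallel lines with radius 7.1 puts C and E at B ± 7.1·n: C = (-0.631, 7.07), E = (0.631, -7.07). Equal radii place F and N the same way about A: F = A + 7.1·n = (38.0, 10.5), N = A − 7.1·n = (39.3, -3.62). Then |BN| = |N − B| = 39.4.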